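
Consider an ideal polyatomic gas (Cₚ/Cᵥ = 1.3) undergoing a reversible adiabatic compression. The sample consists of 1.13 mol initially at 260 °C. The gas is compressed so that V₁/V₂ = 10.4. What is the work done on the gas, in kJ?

W ≈ 17.0 kJ

Adiabatic: T₁V₁^(γ−1) = T₂V₂^(γ−1) ⇒ T₂ = T₁ (V₁/V₂)^(γ−1).
T₁ = 260 °C = 533.1 K.
T₂ = 533.1 × 10.4^(0.3) = 1076 K.
Q = 0, so ΔU = W_on_gas = nCᵥΔT with Cᵥ = R/(γ−1) = 27.71 J/(mol·K).
ΔU = 1.13 × 27.71 × (1076 − 533.1) = 17010 J.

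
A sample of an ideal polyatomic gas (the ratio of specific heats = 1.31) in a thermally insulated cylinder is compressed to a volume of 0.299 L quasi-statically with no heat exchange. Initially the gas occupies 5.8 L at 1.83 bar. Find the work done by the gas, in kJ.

W ≈ -5.16 kJ

P₂ = P₁(V₁/V₂)^γ = 1.83×(5.8/0.299)^(1.31) = 89 bar.
For a reversible adiabat, W_by_gas = (P₁V₁ − P₂V₂)/(γ−1).
W_by = (183000×0.0058 − 8.9×10^6×0.000299) / (0.31) = -5161 J.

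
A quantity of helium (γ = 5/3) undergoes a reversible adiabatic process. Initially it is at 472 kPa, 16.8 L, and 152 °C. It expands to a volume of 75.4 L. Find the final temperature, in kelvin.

T₂ ≈ 156 K

Adiabatic: T₁V₁^(γ−1) = T₂V₂^(γ−1) ⇒ T₂ = T₁ (V₁/V₂)^(γ−1).
T₁ = 152 °C = 425.1 K.
T₂ = 425.1 × (16.8/75.4)^(2/3) = 156.3 K.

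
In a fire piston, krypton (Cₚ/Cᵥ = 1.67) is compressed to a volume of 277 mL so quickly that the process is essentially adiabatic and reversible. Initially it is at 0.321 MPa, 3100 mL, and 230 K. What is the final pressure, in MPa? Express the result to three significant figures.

Adiabatic: P₁V₁^γ = P₂V₂^γ ⇒ P₂ = P₁ (V₁/V₂)^γ.
P₂ = 0.321 × (3100/277)^(1.67) = 18.12 MPa.

P₂ ≈ 18.1 MPa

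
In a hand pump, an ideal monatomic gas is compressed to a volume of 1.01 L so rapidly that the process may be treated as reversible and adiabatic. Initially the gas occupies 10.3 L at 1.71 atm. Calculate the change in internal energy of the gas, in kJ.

ΔU ≈ 9.91 kJ

γ = 5/3 for a monatomic ideal gas.
P₂ = P₁(V₁/V₂)^γ = 1.71×(10.3/1.01)^(5/3) = 82.01 atm.
For a reversible adiabat, W_by_gas = (P₁V₁ − P₂V₂)/(γ−1).
W_by = (173300×0.0103 − 8.309×10^6×0.00101) / (2/3) = -9912 J.
Q = 0 ⇒ ΔU = −W_by = 9912 J.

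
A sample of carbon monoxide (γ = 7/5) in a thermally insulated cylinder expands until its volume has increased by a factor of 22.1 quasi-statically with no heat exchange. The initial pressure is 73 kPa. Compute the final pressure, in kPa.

P₂ ≈ 0.958 kPa

Since PV^γ is constant along a reversible adiabat, P₂ = P₁ (V₁/V₂)^γ.
P₂ = 73 × (1/22.1)^(7/5) = 0.9576 kPa.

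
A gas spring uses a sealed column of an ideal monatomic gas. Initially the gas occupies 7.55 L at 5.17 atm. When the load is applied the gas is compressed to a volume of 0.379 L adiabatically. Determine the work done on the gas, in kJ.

γ = 5/3 for a monatomic ideal gas.
P₂ = P₁(V₁/V₂)^γ = 5.17×(7.55/0.379)^(5/3) = 756.8 atm.
For a reversible adiabat, W_by_gas = (P₁V₁ − P₂V₂)/(γ−1).
W_by = (523900×0.00755 − 7.669×10^7×0.000379) / (2/3) = -37660 J.
W_on_gas = −W_by = 37660 J.

W ≈ 37.7 kJ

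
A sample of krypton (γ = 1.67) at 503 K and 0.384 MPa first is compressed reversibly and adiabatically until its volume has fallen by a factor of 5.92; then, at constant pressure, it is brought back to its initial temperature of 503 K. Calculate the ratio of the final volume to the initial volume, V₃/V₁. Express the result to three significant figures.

Adiabatic step: V₂/V₁ = 0.1689; T₂ = T₁·5.92^(0.67) = 1656 K.
Isobaric step: V₃/V₂ = T₃/T₂ = 503/1656.
V₃/V₁ = (V₂/V₁)(V₃/V₂) = 0.1689 × (503/1656) = 0.05131.

V₃/V₁ ≈ 0.0513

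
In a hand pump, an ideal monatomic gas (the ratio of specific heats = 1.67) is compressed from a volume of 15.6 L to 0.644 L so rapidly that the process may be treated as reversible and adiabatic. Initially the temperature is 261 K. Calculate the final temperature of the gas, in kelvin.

T₂ ≈ 2210 K

Adiabatic: T₁V₁^(γ−1) = T₂V₂^(γ−1) ⇒ T₂ = T₁ (V₁/V₂)^(γ−1).
T₂ = 261 × (15.6/0.644)^(0.67) = 2208 K.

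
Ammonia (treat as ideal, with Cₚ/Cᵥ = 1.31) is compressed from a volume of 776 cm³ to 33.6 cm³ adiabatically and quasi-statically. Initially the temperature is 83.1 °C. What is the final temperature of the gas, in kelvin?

T₂ ≈ 943 K

Adiabatic: T₁V₁^(γ−1) = T₂V₂^(γ−1) ⇒ T₂ = T₁ (V₁/V₂)^(γ−1).
T₁ = 83.1 °C = 356.2 K.
T₂ = 356.2 × (776/33.6)^(0.31) = 942.9 K.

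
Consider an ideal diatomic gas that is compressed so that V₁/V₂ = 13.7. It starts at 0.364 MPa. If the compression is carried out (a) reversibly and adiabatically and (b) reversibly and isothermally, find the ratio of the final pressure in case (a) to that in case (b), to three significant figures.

For a diatomic ideal gas γ = 7/5.
Isothermal: P_b = P₁(V₁/V₂) = 0.364×13.7.
Adiabatic: P_a = P₁(V₁/V₂)^γ = 0.364×13.7^(7/5).
P_a/P_b = (V₁/V₂)^(γ−1) = 13.7^(2/5) = 2.849.

P_adiabatic / P_isothermal ≈ 2.85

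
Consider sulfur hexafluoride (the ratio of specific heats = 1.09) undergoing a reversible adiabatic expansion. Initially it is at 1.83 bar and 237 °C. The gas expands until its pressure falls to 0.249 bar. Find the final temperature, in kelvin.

Along an adiabat T P^((1−γ)/γ) is constant, so T₂ = T₁ (P₂/P₁)^((γ−1)/γ).
T₁ = 237 °C = 510.1 K.
T₂ = 510.1 × (0.249/1.83)^(0.0826) = 432.7 K.

T₂ ≈ 433 K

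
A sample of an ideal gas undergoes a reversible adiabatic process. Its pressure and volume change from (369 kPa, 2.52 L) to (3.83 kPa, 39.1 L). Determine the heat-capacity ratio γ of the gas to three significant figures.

PV^γ = const ⇒ γ = ln(P₂/P₁) / ln(V₁/V₂).
γ = ln(3.83/369) / ln(2.52/39.1) = 1.666.

γ ≈ 1.67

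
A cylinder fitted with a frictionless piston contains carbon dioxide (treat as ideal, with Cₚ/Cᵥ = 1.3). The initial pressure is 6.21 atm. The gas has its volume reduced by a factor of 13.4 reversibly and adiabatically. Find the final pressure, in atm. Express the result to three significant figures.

Since PV^γ is constant along a reversible adiabat, P₂ = P₁ (V₁/V₂)^γ.
P₂ = 6.21 × 13.4^(1.3) = 181.3 atm.

P₂ ≈ 181 atm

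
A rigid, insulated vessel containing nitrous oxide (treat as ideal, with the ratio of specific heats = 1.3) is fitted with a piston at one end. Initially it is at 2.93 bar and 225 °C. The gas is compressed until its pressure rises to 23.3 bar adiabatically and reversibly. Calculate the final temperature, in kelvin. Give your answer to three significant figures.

T₂ ≈ 804 K

Along an adiabat T P^((1−γ)/γ) is constant, so T₂ = T₁ (P₂/P₁)^((γ−1)/γ).
T₁ = 225 °C = 498.1 K.
T₂ = 498.1 × (23.3/2.93)^(0.231) = 803.8 K.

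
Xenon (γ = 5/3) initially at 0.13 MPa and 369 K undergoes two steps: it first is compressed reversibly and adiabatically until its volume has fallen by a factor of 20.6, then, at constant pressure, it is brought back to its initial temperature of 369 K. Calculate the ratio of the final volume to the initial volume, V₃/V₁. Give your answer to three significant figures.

Adiabatic step: V₂/V₁ = 0.04854; T₂ = T₁·20.6^(2/3) = 2773 K.
Isobaric step: V₃/V₂ = T₃/T₂ = 369/2773.
V₃/V₁ = (V₂/V₁)(V₃/V₂) = 0.04854 × (369/2773) = 0.00646.

V₃/V₁ ≈ 0.00646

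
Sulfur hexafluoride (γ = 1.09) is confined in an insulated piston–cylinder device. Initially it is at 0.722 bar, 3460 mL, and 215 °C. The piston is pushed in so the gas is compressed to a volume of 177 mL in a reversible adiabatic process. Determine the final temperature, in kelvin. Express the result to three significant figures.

T₂ ≈ 638 K

Adiabatic: T₁V₁^(γ−1) = T₂V₂^(γ−1) ⇒ T₂ = T₁ (V₁/V₂)^(γ−1).
T₁ = 215 °C = 488.1 K.
T₂ = 488.1 × (3460/177)^(0.09) = 637.9 K.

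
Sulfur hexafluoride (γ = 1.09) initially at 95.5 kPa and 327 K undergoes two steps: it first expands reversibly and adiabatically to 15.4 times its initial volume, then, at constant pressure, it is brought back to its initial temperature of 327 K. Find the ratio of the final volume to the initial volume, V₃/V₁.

V₃/V₁ ≈ 19.7

Adiabatic step: V₂/V₁ = 15.4; T₂ = T₁·(1/15.4)^(0.09) = 255.7 K.
Isobaric step: V₃/V₂ = T₃/T₂ = 327/255.7.
V₃/V₁ = (V₂/V₁)(V₃/V₂) = 15.4 × (327/255.7) = 19.7.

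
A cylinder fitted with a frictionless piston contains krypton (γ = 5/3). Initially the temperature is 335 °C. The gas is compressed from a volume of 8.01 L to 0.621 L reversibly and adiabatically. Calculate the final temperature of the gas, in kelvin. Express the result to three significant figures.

For a reversible adiabat TV^(γ−1) is constant, so T₂ = T₁ (V₁/V₂)^(γ−1).
T₁ = 335 °C = 608.1 K.
T₂ = 608.1 × (8.01/0.621)^(2/3) = 3345 K.

T₂ ≈ 3340 K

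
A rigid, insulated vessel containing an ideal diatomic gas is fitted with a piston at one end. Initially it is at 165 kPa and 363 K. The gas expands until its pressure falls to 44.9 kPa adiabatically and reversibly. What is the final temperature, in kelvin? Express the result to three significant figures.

Along an adiabat T P^((1−γ)/γ) is constant, so T₂ = T₁ (P₂/P₁)^((γ−1)/γ).
For a diatomic ideal gas γ = 7/5, so (γ−1)/γ = 2/7.
T₂ = 363 × (44.9/165)^(2/7) = 250.3 K.

T₂ ≈ 250 K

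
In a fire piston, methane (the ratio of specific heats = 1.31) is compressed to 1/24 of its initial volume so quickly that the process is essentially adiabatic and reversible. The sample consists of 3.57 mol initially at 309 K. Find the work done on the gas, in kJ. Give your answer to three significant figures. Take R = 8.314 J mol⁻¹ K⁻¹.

For a reversible adiabat TV^(γ−1) is constant, so T₂ = T₁ (V₁/V₂)^(γ−1).
T₂ = 309 × 24^(0.31) = 827.6 K.
Q = 0, so ΔU = W_on_gas = nCᵥΔT with Cᵥ = R/(γ−1) = 26.82 J/(mol·K).
ΔU = 3.57 × 26.82 × (827.6 − 309) = 49650 J.

W ≈ 49.7 kJ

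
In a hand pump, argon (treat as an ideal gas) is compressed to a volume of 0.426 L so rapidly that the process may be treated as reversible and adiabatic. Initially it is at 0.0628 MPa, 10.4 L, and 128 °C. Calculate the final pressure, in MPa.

Since PV^γ is constant along a reversible adiabat, P₂ = P₁ (V₁/V₂)^γ.
γ = 5/3 for a monatomic ideal gas.
P₂ = 0.0628 × (10.4/0.426)^(5/3) = 12.9 MPa.

P₂ ≈ 12.9 MPa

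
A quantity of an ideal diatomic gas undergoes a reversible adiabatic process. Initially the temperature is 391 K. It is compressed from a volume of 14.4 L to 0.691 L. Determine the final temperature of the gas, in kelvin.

T₂ ≈ 1320 K

For a reversible adiabat TV^(γ−1) is constant, so T₂ = T₁ (V₁/V₂)^(γ−1).
For a diatomic ideal gas γ = 7/5, so γ−1 = 2/5.
T₂ = 391 × (14.4/0.691)^(2/5) = 1317 K.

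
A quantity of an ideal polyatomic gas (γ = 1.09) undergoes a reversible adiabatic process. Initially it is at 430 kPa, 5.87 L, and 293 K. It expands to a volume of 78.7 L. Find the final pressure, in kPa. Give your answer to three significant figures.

Since PV^γ is constant along a reversible adiabat, P₂ = P₁ (V₁/V₂)^γ.
P₂ = 430 × (5.87/78.7)^(1.09) = 25.39 kPa.

P₂ ≈ 25.4 kPa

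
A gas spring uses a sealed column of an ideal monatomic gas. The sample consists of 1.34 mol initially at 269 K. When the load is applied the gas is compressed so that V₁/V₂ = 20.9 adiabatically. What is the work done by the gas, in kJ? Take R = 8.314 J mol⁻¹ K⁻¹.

W ≈ -29.6 kJ

Adiabatic: T₁V₁^(γ−1) = T₂V₂^(γ−1) ⇒ T₂ = T₁ (V₁/V₂)^(γ−1).
γ = 5/3 for a monatomic ideal gas, so γ−1 = 2/3.
T₂ = 269 × 20.9^(2/3) = 2041 K.
Q = 0, so ΔU = W_on_gas = nCᵥΔT with Cᵥ = R/(γ−1) = 12.47 J/(mol·K).
ΔU = 1.34 × 12.47 × (2041 − 269) = 29610 J.
Work done by the gas = −ΔU = -29610 J.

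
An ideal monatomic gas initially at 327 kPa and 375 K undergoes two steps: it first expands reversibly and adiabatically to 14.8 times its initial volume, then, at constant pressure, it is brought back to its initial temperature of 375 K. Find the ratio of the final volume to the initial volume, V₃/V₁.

V₃/V₁ ≈ 89.2

For a monatomic ideal gas γ = 5/3.
Adiabatic step: V₂/V₁ = 14.8; T₂ = T₁·(1/14.8)^(2/3) = 62.21 K.
Isobaric step: V₃/V₂ = T₃/T₂ = 375/62.21.
V₃/V₁ = (V₂/V₁)(V₃/V₂) = 14.8 × (375/62.21) = 89.21.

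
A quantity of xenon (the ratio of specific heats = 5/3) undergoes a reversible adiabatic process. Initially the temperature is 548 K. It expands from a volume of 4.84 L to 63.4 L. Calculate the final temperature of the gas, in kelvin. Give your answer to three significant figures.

Adiabatic: T₁V₁^(γ−1) = T₂V₂^(γ−1) ⇒ T₂ = T₁ (V₁/V₂)^(γ−1).
T₂ = 548 × (4.84/63.4)^(2/3) = 98.62 K.

T₂ ≈ 98.6 K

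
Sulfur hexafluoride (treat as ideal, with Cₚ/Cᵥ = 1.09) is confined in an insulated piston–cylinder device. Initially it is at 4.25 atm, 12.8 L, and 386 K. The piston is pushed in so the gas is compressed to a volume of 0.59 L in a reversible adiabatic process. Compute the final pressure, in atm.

P₂ ≈ 122 atm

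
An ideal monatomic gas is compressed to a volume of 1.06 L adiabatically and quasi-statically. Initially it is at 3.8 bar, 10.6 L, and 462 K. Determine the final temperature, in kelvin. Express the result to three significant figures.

T₂ ≈ 2140 K

Adiabatic: T₁V₁^(γ−1) = T₂V₂^(γ−1) ⇒ T₂ = T₁ (V₁/V₂)^(γ−1).
γ = 5/3 for a monatomic ideal gas.
T₂ = 462 × (10.6/1.06)^(2/3) = 2144 K.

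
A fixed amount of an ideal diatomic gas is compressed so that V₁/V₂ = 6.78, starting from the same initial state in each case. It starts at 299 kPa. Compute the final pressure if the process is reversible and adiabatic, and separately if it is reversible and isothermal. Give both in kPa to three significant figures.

adiabatic: 4360 kPa; isothermal: 2030 kPa

For a diatomic ideal gas γ = 7/5.
Isothermal: P₂ = P₁(V₁/V₂) = 299×6.78 = 2027 kPa.
Adiabatic: P₂ = P₁(V₁/V₂)^γ = 299×6.78^(7/5) = 4359 kPa.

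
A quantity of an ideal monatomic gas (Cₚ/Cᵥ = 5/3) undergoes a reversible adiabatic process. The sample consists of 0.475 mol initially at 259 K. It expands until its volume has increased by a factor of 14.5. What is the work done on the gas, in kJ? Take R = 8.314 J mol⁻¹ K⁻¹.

For a reversible adiabat TV^(γ−1) is constant, so T₂ = T₁ (V₁/V₂)^(γ−1).
T₂ = 259 × (1/14.5)^(2/3) = 43.56 K.
Q = 0, so ΔU = W_on_gas = nCᵥΔT with Cᵥ = R/(γ−1) = 12.47 J/(mol·K).
ΔU = 0.475 × 12.47 × (43.56 − 259) = -1276 J.

W ≈ -1.28 kJ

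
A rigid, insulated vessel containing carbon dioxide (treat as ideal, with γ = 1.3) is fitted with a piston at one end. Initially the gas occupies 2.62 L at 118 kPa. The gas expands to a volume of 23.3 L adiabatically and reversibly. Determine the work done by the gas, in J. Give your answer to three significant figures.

W ≈ 496 J

P₂ = P₁(V₁/V₂)^γ = 118×(2.62/23.3)^(1.3) = 6.888 kPa.
For a reversible adiabat, W_by_gas = (P₁V₁ − P₂V₂)/(γ−1).
W_by = (118000×0.00262 − 6888×0.0233) / (0.3) = 495.5 J.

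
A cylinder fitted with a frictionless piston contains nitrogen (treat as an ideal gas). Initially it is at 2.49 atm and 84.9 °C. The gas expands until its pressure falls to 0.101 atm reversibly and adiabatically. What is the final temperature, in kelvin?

T₂ ≈ 143 K

Adiabatic: T₂/T₁ = (P₂/P₁)^((γ−1)/γ).
For a diatomic ideal gas γ = 7/5, so (γ−1)/γ = 2/7.
T₁ = 84.9 °C = 358 K.
T₂ = 358 × (0.101/2.49)^(2/7) = 143.3 K.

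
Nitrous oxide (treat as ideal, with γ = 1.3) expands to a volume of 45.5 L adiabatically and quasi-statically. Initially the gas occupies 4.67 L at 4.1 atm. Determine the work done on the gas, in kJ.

P₂ = P₁(V₁/V₂)^γ = 4.1×(4.67/45.5)^(1.3) = 0.2126 atm.
For a reversible adiabat, W_by_gas = (P₁V₁ − P₂V₂)/(γ−1).
W_by = (415400×0.00467 − 21540×0.0455) / (0.3) = 3200 J.
W_on_gas = −W_by = -3200 J.

W ≈ -3.20 kJ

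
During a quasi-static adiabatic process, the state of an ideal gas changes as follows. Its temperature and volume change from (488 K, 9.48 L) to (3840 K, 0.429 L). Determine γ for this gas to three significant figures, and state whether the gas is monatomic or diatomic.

TV^(γ−1) = const ⇒ γ − 1 = ln(T₂/T₁) / ln(V₁/V₂).
γ = 1 + ln(3840/488) / ln(9.48/0.429) = 1.666.
γ ≈ 1.67 is close to 5/3, so the gas is monatomic.

γ ≈ 1.67; monatomic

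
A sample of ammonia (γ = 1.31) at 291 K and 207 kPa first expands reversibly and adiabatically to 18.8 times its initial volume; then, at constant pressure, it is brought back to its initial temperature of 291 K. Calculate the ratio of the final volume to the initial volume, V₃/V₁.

Adiabatic step: V₂/V₁ = 18.8; T₂ = T₁·(1/18.8)^(0.31) = 117.2 K.
Isobaric step: V₃/V₂ = T₃/T₂ = 291/117.2.
V₃/V₁ = (V₂/V₁)(V₃/V₂) = 18.8 × (291/117.2) = 46.68.

V₃/V₁ ≈ 46.7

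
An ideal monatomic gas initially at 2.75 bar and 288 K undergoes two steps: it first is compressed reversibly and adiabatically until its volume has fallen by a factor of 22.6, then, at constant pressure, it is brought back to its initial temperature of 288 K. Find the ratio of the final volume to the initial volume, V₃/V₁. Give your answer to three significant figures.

V₃/V₁ ≈ 0.00554

For a monatomic ideal gas γ = 5/3.
Adiabatic step: V₂/V₁ = 0.04425; T₂ = T₁·22.6^(2/3) = 2302 K.
Isobaric step: V₃/V₂ = T₃/T₂ = 288/2302.
V₃/V₁ = (V₂/V₁)(V₃/V₂) = 0.04425 × (288/2302) = 0.005535.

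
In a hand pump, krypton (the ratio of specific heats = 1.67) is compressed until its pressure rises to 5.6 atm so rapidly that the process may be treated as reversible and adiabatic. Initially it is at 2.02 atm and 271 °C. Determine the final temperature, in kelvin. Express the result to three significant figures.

Along an adiabat T P^((1−γ)/γ) is constant, so T₂ = T₁ (P₂/P₁)^((γ−1)/γ).
T₁ = 271 °C = 544.1 K.
T₂ = 544.1 × (5.6/2.02)^(0.401) = 819.2 K.

T₂ ≈ 819 K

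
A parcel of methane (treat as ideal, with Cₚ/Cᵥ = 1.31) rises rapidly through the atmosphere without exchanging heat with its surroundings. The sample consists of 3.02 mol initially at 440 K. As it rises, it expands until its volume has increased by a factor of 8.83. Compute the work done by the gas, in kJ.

W ≈ 17.5 kJ

Adiabatic: T₁V₁^(γ−1) = T₂V₂^(γ−1) ⇒ T₂ = T₁ (V₁/V₂)^(γ−1).
T₂ = 440 × (1/8.83)^(0.31) = 224 K.
Q = 0, so ΔU = W_on_gas = nCᵥΔT with Cᵥ = R/(γ−1) = 26.82 J/(mol·K).
ΔU = 3.02 × 26.82 × (224 − 440) = -17500 J.
Work done by the gas = −ΔU = 17500 J.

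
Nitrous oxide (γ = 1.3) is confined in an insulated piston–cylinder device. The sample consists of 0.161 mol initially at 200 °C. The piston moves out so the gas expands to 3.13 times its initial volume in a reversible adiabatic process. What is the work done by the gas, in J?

For a reversible adiabat TV^(γ−1) is constant, so T₂ = T₁ (V₁/V₂)^(γ−1).
T₁ = 200 °C = 473.1 K.
T₂ = 473.1 × (1/3.13)^(0.3) = 336 K.
Q = 0, so ΔU = W_on_gas = nCᵥΔT with Cᵥ = R/(γ−1) = 27.71 J/(mol·K).
ΔU = 0.161 × 27.71 × (336 − 473.1) = -612 J.
Work done by the gas = −ΔU = 612 J.

W ≈ 612 J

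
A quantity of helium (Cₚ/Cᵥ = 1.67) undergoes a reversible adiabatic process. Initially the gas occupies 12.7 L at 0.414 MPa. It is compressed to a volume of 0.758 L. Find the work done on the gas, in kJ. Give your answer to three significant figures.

W ≈ 44.0 kJ

P₂ = P₁(V₁/V₂)^γ = 0.414×(12.7/0.758)^(1.67) = 45.85 MPa.
For a reversible adiabat, W_by_gas = (P₁V₁ − P₂V₂)/(γ−1).
W_by = (414000×0.0127 − 4.585×10^7×0.000758) / (0.67) = -44020 J.
W_on_gas = −W_by = 44020 J.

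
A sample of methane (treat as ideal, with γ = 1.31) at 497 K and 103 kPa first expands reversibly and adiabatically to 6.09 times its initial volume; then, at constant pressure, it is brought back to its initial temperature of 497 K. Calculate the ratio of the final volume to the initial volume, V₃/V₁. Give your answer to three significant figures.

V₃/V₁ ≈ 10.7

Adiabatic step: V₂/V₁ = 6.09; T₂ = T₁·(1/6.09)^(0.31) = 283.9 K.
Isobaric step: V₃/V₂ = T₃/T₂ = 497/283.9.
V₃/V₁ = (V₂/V₁)(V₃/V₂) = 6.09 × (497/283.9) = 10.66.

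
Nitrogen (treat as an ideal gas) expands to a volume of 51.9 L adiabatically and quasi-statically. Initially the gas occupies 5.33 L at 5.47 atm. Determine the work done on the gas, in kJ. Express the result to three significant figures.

W ≈ -4.41 kJ

γ = 7/5 for a diatomic ideal gas.
P₂ = P₁(V₁/V₂)^γ = 5.47×(5.33/51.9)^(7/5) = 0.226 atm.
For a reversible adiabat, W_by_gas = (P₁V₁ − P₂V₂)/(γ−1).
W_by = (554200×0.00533 − 22900×0.0519) / (2/5) = 4414 J.
W_on_gas = −W_by = -4414 J.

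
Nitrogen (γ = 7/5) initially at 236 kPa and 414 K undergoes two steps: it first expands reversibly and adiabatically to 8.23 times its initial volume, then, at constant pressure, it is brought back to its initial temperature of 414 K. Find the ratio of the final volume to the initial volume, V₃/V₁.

Adiabatic step: V₂/V₁ = 8.23; T₂ = T₁·(1/8.23)^(2/5) = 178.2 K.
Isobaric step: V₃/V₂ = T₃/T₂ = 414/178.2.
V₃/V₁ = (V₂/V₁)(V₃/V₂) = 8.23 × (414/178.2) = 19.12.

V₃/V₁ ≈ 19.1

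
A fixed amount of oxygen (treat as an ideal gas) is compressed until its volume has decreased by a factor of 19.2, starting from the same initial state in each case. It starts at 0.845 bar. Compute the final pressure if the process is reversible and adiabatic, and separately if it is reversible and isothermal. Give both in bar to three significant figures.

adiabatic: 52.9 bar; isothermal: 16.2 bar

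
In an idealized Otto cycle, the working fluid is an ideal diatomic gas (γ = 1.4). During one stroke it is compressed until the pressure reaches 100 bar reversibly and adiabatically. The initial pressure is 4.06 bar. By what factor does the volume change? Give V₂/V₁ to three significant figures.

From PV^γ = const, V₂/V₁ = (P₁/P₂)^(1/γ).
V₂/V₁ = (4.06/100)^(0.714) = 0.1014.

V₂/V₁ ≈ 0.101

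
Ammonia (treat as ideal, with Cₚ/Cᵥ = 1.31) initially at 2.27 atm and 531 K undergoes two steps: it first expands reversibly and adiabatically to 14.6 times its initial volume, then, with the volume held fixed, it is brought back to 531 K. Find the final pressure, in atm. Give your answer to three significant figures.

P₃ ≈ 0.155 atm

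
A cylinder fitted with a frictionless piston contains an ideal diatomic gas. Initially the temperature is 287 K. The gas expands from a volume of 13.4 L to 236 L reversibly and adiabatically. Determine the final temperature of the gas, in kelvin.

For a reversible adiabat TV^(γ−1) is constant, so T₂ = T₁ (V₁/V₂)^(γ−1).
For a diatomic ideal gas γ = 7/5, so γ−1 = 2/5.
T₂ = 287 × (13.4/236)^(2/5) = 91.11 K.

T₂ ≈ 91.1 K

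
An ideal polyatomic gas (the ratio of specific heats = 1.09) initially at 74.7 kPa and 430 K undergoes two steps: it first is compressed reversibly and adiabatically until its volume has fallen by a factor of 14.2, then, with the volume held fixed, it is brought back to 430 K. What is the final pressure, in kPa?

P₃ ≈ 1060 kPa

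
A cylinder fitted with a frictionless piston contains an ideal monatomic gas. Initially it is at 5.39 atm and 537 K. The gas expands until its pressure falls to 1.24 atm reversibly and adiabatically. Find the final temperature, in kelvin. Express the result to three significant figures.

Along an adiabat T P^((1−γ)/γ) is constant, so T₂ = T₁ (P₂/P₁)^((γ−1)/γ).
For a monatomic ideal gas γ = 5/3, so (γ−1)/γ = 2/5.
T₂ = 537 × (1.24/5.39)^(2/5) = 298.3 K.

T₂ ≈ 298 K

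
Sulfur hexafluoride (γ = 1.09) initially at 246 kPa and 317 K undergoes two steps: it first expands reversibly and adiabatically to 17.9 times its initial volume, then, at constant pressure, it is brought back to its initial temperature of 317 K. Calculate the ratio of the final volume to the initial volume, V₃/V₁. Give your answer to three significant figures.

Adiabatic step: V₂/V₁ = 17.9; T₂ = T₁·(1/17.9)^(0.09) = 244.5 K.
Isobaric step: V₃/V₂ = T₃/T₂ = 317/244.5.
V₃/V₁ = (V₂/V₁)(V₃/V₂) = 17.9 × (317/244.5) = 23.21.

V₃/V₁ ≈ 23.2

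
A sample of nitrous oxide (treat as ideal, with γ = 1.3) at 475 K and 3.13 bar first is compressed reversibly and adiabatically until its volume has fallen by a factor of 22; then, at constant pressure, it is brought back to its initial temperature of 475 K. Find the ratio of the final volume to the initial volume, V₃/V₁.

V₃/V₁ ≈ 0.0180

Adiabatic step: V₂/V₁ = 0.04545; T₂ = T₁·22^(0.3) = 1201 K.
Isobaric step: V₃/V₂ = T₃/T₂ = 475/1201.
V₃/V₁ = (V₂/V₁)(V₃/V₂) = 0.04545 × (475/1201) = 0.01798.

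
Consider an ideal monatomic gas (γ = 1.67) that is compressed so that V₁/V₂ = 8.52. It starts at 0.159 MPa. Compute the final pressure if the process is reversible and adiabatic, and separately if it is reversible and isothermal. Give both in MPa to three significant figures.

adiabatic: 5.69 MPa; isothermal: 1.35 MPa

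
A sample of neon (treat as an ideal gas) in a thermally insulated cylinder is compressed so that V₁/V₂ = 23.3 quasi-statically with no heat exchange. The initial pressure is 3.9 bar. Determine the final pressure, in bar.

Since PV^γ is constant along a reversible adiabat, P₂ = P₁ (V₁/V₂)^γ.
For a monatomic ideal gas γ = 5/3.
P₂ = 3.9 × 23.3^(5/3) = 741.3 bar.

P₂ ≈ 741 bar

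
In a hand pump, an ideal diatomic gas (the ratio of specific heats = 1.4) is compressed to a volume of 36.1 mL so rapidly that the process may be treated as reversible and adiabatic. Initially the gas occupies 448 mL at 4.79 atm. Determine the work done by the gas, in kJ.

W ≈ -0.945 kJ

P₂ = P₁(V₁/V₂)^γ = 4.79×(448/36.1)^(1.4) = 162.8 atm.
For a reversible adiabat, W_by_gas = (P₁V₁ − P₂V₂)/(γ−1).
W_by = (485300×0.000448 − 1.649×10^7×3.61×10^-5) / (0.4) = -945 J.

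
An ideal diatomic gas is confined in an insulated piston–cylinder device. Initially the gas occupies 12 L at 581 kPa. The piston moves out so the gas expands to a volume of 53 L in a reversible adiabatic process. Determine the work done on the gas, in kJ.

W ≈ -7.81 kJ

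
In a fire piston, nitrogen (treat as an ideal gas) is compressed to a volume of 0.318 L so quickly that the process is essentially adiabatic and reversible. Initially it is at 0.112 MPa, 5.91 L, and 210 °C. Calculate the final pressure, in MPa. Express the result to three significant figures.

P₂ ≈ 6.70 MPa

Since PV^γ is constant along a reversible adiabat, P₂ = P₁ (V₁/V₂)^γ.
γ = 7/5 for a diatomic ideal gas.
P₂ = 0.112 × (5.91/0.318)^(7/5) = 6.7 MPa.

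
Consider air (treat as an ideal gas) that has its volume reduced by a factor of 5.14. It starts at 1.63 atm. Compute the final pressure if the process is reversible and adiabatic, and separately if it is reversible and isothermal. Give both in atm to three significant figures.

For a diatomic ideal gas γ = 7/5.
Isothermal: P₂ = P₁(V₁/V₂) = 1.63×5.14 = 8.378 atm.
Adiabatic: P₂ = P₁(V₁/V₂)^γ = 1.63×5.14^(7/5) = 16.13 atm.

adiabatic: 16.1 atm; isothermal: 8.38 atm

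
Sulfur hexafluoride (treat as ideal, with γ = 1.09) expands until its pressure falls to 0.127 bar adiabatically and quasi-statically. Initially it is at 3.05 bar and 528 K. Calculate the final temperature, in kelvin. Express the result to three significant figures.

Adiabatic: T₂/T₁ = (P₂/P₁)^((γ−1)/γ).
T₂ = 528 × (0.127/3.05)^(0.0826) = 406.1 K.

T₂ ≈ 406 K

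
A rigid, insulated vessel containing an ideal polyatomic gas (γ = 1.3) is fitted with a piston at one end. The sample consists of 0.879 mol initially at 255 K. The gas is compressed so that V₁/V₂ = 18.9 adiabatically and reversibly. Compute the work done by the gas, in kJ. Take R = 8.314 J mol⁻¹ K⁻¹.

For a reversible adiabat TV^(γ−1) is constant, so T₂ = T₁ (V₁/V₂)^(γ−1).
T₂ = 255 × 18.9^(0.3) = 615.9 K.
Q = 0, so ΔU = W_on_gas = nCᵥΔT with Cᵥ = R/(γ−1) = 27.71 J/(mol·K).
ΔU = 0.879 × 27.71 × (615.9 − 255) = 8790 J.
Work done by the gas = −ΔU = -8790 J.

W ≈ -8.79 kJ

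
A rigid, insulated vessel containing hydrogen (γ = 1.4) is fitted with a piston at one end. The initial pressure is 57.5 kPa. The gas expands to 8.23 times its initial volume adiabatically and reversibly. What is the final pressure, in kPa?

Adiabatic: P₁V₁^γ = P₂V₂^γ ⇒ P₂ = P₁ (V₁/V₂)^γ.
P₂ = 57.5 × (1/8.23)^(1.4) = 3.007 kPa.

P₂ ≈ 3.01 kPa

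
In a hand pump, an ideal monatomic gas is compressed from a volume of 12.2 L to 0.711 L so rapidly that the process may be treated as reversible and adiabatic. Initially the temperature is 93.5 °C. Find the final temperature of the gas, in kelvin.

T₂ ≈ 2440 K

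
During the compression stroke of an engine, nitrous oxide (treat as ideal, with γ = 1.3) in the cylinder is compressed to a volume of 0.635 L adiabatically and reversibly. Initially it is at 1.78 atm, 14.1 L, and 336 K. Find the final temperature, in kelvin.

T₂ ≈ 852 K

Adiabatic: T₁V₁^(γ−1) = T₂V₂^(γ−1) ⇒ T₂ = T₁ (V₁/V₂)^(γ−1).
T₂ = 336 × (14.1/0.635)^(0.3) = 851.7 K.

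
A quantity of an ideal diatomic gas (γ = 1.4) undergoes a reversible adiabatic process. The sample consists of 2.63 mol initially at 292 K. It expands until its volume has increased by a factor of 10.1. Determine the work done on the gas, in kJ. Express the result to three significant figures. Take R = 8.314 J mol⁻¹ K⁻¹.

W ≈ -9.63 kJ

Adiabatic: T₁V₁^(γ−1) = T₂V₂^(γ−1) ⇒ T₂ = T₁ (V₁/V₂)^(γ−1).
T₂ = 292 × (1/10.1)^(0.4) = 115.8 K.
Q = 0, so ΔU = W_on_gas = nCᵥΔT with Cᵥ = R/(γ−1) = 20.79 J/(mol·K).
ΔU = 2.63 × 20.79 × (115.8 − 292) = -9633 J.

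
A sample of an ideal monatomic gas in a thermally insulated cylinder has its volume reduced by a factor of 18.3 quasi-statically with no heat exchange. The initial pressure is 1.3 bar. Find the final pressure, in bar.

Adiabatic: P₁V₁^γ = P₂V₂^γ ⇒ P₂ = P₁ (V₁/V₂)^γ.
For a monatomic ideal gas γ = 5/3.
P₂ = 1.3 × 18.3^(5/3) = 165.2 bar.

P₂ ≈ 165 bar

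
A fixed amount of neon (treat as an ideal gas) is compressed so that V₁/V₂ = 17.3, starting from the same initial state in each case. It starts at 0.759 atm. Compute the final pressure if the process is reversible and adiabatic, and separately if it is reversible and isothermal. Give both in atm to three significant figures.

adiabatic: 87.8 atm; isothermal: 13.1 atm

For a monatomic ideal gas γ = 5/3.
Isothermal: P₂ = P₁(V₁/V₂) = 0.759×17.3 = 13.13 atm.
Adiabatic: P₂ = P₁(V₁/V₂)^γ = 0.759×17.3^(5/3) = 87.83 atm.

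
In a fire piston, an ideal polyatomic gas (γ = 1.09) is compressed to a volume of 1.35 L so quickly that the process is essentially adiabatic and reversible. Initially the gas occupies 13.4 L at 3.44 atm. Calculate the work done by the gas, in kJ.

P₂ = P₁(V₁/V₂)^γ = 3.44×(13.4/1.35)^(1.09) = 41.98 atm.
For a reversible adiabat, W_by_gas = (P₁V₁ − P₂V₂)/(γ−1).
W_by = (348600×0.0134 − 4.254×10^6×0.00135) / (0.09) = -11910 J.

W ≈ -11.9 kJ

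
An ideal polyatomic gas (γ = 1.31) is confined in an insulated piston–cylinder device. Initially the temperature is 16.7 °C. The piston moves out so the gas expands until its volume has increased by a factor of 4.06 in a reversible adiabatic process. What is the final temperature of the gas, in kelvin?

T₂ ≈ 188 K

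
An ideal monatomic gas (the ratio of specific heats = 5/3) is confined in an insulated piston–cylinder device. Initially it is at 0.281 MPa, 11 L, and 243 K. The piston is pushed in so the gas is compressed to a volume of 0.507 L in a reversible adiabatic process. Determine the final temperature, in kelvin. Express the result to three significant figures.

For a reversible adiabat TV^(γ−1) is constant, so T₂ = T₁ (V₁/V₂)^(γ−1).
T₂ = 243 × (11/0.507)^(2/3) = 1890 K.

T₂ ≈ 1890 K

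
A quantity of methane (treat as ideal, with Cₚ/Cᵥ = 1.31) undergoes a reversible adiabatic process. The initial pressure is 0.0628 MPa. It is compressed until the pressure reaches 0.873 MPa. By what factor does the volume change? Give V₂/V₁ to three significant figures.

V₂/V₁ ≈ 0.134

From PV^γ = const, V₂/V₁ = (P₁/P₂)^(1/γ).
V₂/V₁ = (0.0628/0.873)^(0.763) = 0.1341.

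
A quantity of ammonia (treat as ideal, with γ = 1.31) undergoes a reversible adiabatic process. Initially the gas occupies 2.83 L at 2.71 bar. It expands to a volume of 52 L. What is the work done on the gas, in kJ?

W ≈ -1.47 kJ

P₂ = P₁(V₁/V₂)^γ = 2.71×(2.83/52)^(1.31) = 0.05982 bar.
For a reversible adiabat, W_by_gas = (P₁V₁ − P₂V₂)/(γ−1).
W_by = (271000×0.00283 − 5982×0.052) / (0.31) = 1471 J.
W_on_gas = −W_by = -1471 J.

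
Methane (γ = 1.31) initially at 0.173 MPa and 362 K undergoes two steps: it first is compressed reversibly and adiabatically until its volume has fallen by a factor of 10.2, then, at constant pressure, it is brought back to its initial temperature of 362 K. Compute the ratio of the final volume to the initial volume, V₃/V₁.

Adiabatic step: V₂/V₁ = 0.09804; T₂ = T₁·10.2^(0.31) = 743.7 K.
Isobaric step: V₃/V₂ = T₃/T₂ = 362/743.7.
V₃/V₁ = (V₂/V₁)(V₃/V₂) = 0.09804 × (362/743.7) = 0.04772.

V₃/V₁ ≈ 0.0477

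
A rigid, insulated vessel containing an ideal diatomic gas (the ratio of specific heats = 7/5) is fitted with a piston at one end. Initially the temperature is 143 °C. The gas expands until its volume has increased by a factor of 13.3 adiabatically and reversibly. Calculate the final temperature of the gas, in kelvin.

T₂ ≈ 148 K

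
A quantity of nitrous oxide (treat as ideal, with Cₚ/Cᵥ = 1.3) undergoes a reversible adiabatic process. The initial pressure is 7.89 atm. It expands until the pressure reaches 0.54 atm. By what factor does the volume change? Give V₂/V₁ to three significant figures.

V₂/V₁ ≈ 7.87

From PV^γ = const, V₂/V₁ = (P₁/P₂)^(1/γ).
V₂/V₁ = (7.89/0.54)^(0.769) = 7.869.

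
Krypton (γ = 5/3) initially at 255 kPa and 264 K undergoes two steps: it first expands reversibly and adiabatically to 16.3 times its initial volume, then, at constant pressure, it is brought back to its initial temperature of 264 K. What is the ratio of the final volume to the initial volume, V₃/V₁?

Adiabatic step: V₂/V₁ = 16.3; T₂ = T₁·(1/16.3)^(2/3) = 41.07 K.
Isobaric step: V₃/V₂ = T₃/T₂ = 264/41.07.
V₃/V₁ = (V₂/V₁)(V₃/V₂) = 16.3 × (264/41.07) = 104.8.

V₃/V₁ ≈ 105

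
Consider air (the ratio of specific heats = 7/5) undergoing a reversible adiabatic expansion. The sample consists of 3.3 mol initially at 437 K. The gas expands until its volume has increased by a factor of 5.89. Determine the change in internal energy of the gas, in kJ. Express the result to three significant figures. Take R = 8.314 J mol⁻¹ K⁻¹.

Adiabatic: T₁V₁^(γ−1) = T₂V₂^(γ−1) ⇒ T₂ = T₁ (V₁/V₂)^(γ−1).
T₂ = 437 × (1/5.89)^(2/5) = 215 K.
Q = 0, so ΔU = W_on_gas = nCᵥΔT with Cᵥ = R/(γ−1) = 20.79 J/(mol·K).
ΔU = 3.3 × 20.79 × (215 − 437) = -15230 J.

ΔU ≈ -15.2 kJ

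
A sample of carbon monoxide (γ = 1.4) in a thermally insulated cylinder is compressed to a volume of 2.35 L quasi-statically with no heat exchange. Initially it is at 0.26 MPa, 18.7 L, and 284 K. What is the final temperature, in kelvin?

Adiabatic: T₁V₁^(γ−1) = T₂V₂^(γ−1) ⇒ T₂ = T₁ (V₁/V₂)^(γ−1).
T₂ = 284 × (18.7/2.35)^(0.4) = 651.1 K.

T₂ ≈ 651 K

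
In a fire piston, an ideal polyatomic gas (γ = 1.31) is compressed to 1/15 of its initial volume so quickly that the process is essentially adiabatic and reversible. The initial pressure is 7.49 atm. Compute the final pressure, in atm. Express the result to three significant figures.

Since PV^γ is constant along a reversible adiabat, P₂ = P₁ (V₁/V₂)^γ.
P₂ = 7.49 × 15^(1.31) = 260.1 atm.

P₂ ≈ 260 atm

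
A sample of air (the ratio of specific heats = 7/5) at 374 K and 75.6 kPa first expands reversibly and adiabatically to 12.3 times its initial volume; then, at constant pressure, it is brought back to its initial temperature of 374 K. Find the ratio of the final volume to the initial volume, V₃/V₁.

V₃/V₁ ≈ 33.6

Adiabatic step: V₂/V₁ = 12.3; T₂ = T₁·(1/12.3)^(2/5) = 137.1 K.
Isobaric step: V₃/V₂ = T₃/T₂ = 374/137.1.
V₃/V₁ = (V₂/V₁)(V₃/V₂) = 12.3 × (374/137.1) = 33.56.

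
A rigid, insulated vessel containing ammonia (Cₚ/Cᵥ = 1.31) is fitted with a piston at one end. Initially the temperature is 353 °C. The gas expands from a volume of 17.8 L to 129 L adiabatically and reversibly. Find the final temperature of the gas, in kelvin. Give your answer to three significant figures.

For a reversible adiabat TV^(γ−1) is constant, so T₂ = T₁ (V₁/V₂)^(γ−1).
T₁ = 353 °C = 626.1 K.
T₂ = 626.1 × (17.8/129)^(0.31) = 338.9 K.

T₂ ≈ 339 K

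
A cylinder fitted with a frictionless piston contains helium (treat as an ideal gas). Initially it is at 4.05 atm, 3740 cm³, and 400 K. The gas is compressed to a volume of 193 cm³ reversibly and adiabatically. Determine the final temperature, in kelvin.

T₂ ≈ 2890 K

For a reversible adiabat TV^(γ−1) is constant, so T₂ = T₁ (V₁/V₂)^(γ−1).
γ = 5/3 for a monatomic ideal gas.
T₂ = 400 × (3740/193)^(2/3) = 2886 K.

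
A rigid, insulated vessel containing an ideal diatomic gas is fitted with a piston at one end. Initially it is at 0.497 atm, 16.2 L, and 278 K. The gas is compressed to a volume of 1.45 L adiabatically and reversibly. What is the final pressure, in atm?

Since PV^γ is constant along a reversible adiabat, P₂ = P₁ (V₁/V₂)^γ.
γ = 7/5 for a diatomic ideal gas.
P₂ = 0.497 × (16.2/1.45)^(7/5) = 14.58 atm.

P₂ ≈ 14.6 atm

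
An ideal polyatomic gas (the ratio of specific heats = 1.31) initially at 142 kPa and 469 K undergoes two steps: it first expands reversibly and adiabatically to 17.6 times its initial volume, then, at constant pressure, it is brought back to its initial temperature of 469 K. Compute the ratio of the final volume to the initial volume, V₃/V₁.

Adiabatic step: V₂/V₁ = 17.6; T₂ = T₁·(1/17.6)^(0.31) = 192.8 K.
Isobaric step: V₃/V₂ = T₃/T₂ = 469/192.8.
V₃/V₁ = (V₂/V₁)(V₃/V₂) = 17.6 × (469/192.8) = 42.82.

V₃/V₁ ≈ 42.8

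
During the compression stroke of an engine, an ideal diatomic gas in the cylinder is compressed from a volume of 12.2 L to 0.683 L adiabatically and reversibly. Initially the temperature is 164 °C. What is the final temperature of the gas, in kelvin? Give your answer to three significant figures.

T₂ ≈ 1380 K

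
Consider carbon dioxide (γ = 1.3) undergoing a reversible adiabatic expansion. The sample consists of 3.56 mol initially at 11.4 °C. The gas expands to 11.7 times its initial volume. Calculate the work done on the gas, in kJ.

W ≈ -14.7 kJ

Adiabatic: T₁V₁^(γ−1) = T₂V₂^(γ−1) ⇒ T₂ = T₁ (V₁/V₂)^(γ−1).
T₁ = 11.4 °C = 284.5 K.
T₂ = 284.5 × (1/11.7)^(0.3) = 136.1 K.
Q = 0, so ΔU = W_on_gas = nCᵥΔT with Cᵥ = R/(γ−1) = 27.71 J/(mol·K).
ΔU = 3.56 × 27.71 × (136.1 − 284.5) = -14650 J.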